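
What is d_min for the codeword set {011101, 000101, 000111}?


Comparing all pairs, minimum distance: 1
Can detect 0 errors, correct 0 errors

1


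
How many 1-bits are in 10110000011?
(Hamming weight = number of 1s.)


Counting 1s in 10110000011

5


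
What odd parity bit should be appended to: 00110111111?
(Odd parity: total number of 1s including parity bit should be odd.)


Number of 1s in data: 8
Parity bit: 1

1


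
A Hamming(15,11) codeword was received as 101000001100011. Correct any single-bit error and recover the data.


Syndrome = 0: no error detected

Data: 10001100011 (no errors)


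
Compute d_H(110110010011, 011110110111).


XOR: 101000100100
Count of 1s: 4

4


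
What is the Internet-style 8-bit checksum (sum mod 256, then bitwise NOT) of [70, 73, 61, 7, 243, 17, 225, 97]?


Sum = 793 mod 256 = 25
Complement = 230

230


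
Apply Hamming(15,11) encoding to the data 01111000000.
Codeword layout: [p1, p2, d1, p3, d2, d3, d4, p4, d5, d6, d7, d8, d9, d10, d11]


Parity bits: p1=1, p2=0, p3=1, p4=1

100111111000000


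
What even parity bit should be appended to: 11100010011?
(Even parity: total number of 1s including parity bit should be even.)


Number of 1s in data: 6
Parity bit: 0

0


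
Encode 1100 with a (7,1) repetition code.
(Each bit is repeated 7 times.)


Each bit -> 7 copies

1111111111111100000000000000


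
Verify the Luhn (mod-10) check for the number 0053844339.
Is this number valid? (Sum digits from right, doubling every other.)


Luhn sum = 41
41 mod 10 = 1

Invalid (Luhn sum mod 10 = 1)


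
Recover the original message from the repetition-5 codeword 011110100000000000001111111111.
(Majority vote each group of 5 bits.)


Groups: 01111, 01000, 00000, 00000, 11111, 11111
Majority votes: 100011

100011


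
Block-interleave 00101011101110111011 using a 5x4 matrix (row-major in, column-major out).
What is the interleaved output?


Matrix:
  0010
  1011
  1011
  1011
  1011
Read columns: 01111000001111101111

01111000001111101111


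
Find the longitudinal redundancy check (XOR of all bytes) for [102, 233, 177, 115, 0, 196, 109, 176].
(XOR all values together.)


XOR chain: 102 ^ 233 ^ 177 ^ 115 ^ 0 ^ 196 ^ 109 ^ 176 = 84

84


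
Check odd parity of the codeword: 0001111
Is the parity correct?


Number of 1s: 4

No, parity error (4 ones)


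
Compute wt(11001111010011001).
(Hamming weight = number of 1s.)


Counting 1s in 11001111010011001

10


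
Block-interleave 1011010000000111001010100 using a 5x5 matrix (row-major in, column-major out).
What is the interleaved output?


Matrix:
  10110
  10000
  00011
  10010
  10100
Read columns: 1101100000100011011000100

1101100000100011011000100


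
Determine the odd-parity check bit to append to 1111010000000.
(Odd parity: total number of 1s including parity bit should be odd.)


Number of 1s in data: 5
Parity bit: 0

0


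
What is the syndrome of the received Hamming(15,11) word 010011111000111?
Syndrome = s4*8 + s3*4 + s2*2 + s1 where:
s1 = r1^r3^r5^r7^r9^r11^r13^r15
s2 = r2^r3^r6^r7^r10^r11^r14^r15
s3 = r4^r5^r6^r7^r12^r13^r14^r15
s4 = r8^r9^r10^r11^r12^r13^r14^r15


s1=1, s2=1, s3=0, s4=1

Syndrome = 11 (error at position 11)


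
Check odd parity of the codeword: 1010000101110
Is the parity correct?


Number of 1s: 6

No, parity error (6 ones)


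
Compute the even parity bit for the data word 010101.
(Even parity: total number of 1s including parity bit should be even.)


Number of 1s in data: 3
Parity bit: 1

1


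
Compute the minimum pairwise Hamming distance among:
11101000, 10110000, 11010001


Comparing all pairs, minimum distance: 3
Can detect 2 errors, correct 1 errors

3


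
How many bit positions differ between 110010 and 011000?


XOR: 101010
Count of 1s: 3

3


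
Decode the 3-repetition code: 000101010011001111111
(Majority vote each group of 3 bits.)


Groups: 000, 101, 010, 011, 001, 111, 111
Majority votes: 0101011

0101011


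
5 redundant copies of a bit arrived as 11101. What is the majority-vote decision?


Ones: 4 out of 5
Threshold: 3

1 (4/5 voted 1)


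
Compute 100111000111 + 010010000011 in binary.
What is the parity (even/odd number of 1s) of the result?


100111000111 = 2503
010010000011 = 1155
Sum = 3658 = 111001001010
1s count = 6

even parity (6 ones in 111001001010)


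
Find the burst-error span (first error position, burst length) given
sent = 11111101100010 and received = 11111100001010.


XOR: 00000001101000

Burst at position 7, length 4


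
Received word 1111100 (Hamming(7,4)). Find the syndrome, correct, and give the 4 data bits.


Syndrome = 1: error at position 1

Data: 1100 (corrected bit 1)


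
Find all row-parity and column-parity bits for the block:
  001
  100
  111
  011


Row parities: 1110
Column parities: 001

Row P: 1110, Col P: 001, Corner: 1


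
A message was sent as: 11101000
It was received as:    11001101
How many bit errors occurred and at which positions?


XOR: 00100101

3 error(s) at position(s): 2, 5, 7


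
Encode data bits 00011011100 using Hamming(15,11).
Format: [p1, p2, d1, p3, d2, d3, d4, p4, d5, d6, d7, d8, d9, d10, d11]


Parity bits: p1=0, p2=0, p3=1, p4=0

000100101011100


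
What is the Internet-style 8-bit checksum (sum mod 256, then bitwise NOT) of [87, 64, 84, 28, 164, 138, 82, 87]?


Sum = 734 mod 256 = 222
Complement = 33

33


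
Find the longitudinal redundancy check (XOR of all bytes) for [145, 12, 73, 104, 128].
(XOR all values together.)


XOR chain: 145 ^ 12 ^ 73 ^ 104 ^ 128 = 60

60


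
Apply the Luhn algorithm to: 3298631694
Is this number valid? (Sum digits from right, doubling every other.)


Luhn sum = 52
52 mod 10 = 2

Invalid (Luhn sum mod 10 = 2)


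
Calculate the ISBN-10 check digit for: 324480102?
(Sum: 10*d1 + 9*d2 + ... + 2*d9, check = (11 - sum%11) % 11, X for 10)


Weighted sum: 164
164 mod 11 = 10

Check digit: 1


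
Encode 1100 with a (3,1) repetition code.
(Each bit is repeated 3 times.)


Each bit -> 3 copies

111111000000


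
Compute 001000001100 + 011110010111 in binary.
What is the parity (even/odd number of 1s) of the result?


001000001100 = 524
011110010111 = 1943
Sum = 2467 = 100110100011
1s count = 6

even parity (6 ones in 100110100011)


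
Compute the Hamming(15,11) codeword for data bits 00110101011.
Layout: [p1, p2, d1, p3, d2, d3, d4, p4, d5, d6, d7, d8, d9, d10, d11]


Parity bits: p1=0, p2=1, p3=1, p4=0

010101100101011


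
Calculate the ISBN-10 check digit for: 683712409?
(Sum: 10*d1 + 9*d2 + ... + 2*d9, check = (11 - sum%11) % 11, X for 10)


Weighted sum: 255
255 mod 11 = 2

Check digit: 9


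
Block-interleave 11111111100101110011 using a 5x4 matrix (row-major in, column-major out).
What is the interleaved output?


Matrix:
  1111
  1111
  1001
  0111
  0011
Read columns: 11100110101101111111

11100110101101111111


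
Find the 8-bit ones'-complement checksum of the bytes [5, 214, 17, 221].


Sum = 457 mod 256 = 201
Complement = 54

54


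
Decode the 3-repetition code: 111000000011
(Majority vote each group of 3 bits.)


Groups: 111, 000, 000, 011
Majority votes: 1001

1001


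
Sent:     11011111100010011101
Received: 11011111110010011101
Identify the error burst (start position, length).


XOR: 00000000010000000000

Burst at position 9, length 1


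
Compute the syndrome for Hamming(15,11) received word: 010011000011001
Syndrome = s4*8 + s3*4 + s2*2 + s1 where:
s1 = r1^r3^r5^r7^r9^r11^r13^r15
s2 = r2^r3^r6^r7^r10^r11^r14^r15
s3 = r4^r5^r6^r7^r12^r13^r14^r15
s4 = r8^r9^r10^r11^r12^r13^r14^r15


s1=1, s2=0, s3=0, s4=1

Syndrome = 9 (error at position 9)


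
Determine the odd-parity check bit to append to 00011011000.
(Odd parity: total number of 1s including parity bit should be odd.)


Number of 1s in data: 4
Parity bit: 1

1


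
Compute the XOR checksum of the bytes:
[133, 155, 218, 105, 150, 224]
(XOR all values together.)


XOR chain: 133 ^ 155 ^ 218 ^ 105 ^ 150 ^ 224 = 219

219


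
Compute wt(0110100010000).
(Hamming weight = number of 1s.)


Counting 1s in 0110100010000

4


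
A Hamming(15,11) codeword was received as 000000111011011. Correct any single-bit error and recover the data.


Syndrome = 0: no error detected

Data: 00011011011 (no errors)


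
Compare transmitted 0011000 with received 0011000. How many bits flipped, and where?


XOR: 0000000

0 errors (received matches sent)


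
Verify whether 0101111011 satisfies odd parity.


Number of 1s: 7

Yes, parity is correct (7 ones)


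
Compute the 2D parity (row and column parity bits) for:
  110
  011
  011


Row parities: 000
Column parities: 110

Row P: 000, Col P: 110, Corner: 0


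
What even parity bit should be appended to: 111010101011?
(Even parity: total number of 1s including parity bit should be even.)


Number of 1s in data: 8
Parity bit: 0

0


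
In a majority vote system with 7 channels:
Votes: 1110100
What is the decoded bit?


Ones: 4 out of 7
Threshold: 4

1 (4/7 voted 1)


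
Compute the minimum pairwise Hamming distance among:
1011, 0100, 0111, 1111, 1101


Comparing all pairs, minimum distance: 1
Can detect 0 errors, correct 0 errors

1


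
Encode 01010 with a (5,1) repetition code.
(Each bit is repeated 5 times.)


Each bit -> 5 copies

0000011111000001111100000


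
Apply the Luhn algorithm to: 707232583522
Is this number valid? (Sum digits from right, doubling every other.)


Luhn sum = 46
46 mod 10 = 6

Invalid (Luhn sum mod 10 = 6)


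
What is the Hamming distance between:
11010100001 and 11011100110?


XOR: 00001000111
Count of 1s: 4

4


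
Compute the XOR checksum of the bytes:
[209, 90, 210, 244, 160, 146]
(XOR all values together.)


XOR chain: 209 ^ 90 ^ 210 ^ 244 ^ 160 ^ 146 = 159

159


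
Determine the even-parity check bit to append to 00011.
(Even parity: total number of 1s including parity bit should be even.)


Number of 1s in data: 2
Parity bit: 0

0


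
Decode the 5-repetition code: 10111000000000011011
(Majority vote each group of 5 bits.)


Groups: 10111, 00000, 00000, 11011
Majority votes: 1001

1001


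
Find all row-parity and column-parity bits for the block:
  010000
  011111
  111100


Row parities: 110
Column parities: 110011

Row P: 110, Col P: 110011, Corner: 0


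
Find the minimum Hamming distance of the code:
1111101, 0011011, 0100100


Comparing all pairs, minimum distance: 4
Can detect 3 errors, correct 1 errors

4


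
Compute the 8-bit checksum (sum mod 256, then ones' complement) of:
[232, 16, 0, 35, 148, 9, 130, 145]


Sum = 715 mod 256 = 203
Complement = 52

52


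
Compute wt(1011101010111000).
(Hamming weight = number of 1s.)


Counting 1s in 1011101010111000

9


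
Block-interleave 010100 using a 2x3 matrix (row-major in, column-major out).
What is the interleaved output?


Matrix:
  010
  100
Read columns: 011000

011000


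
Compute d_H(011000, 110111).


XOR: 101111
Count of 1s: 5

5


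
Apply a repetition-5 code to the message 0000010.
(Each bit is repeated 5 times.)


Each bit -> 5 copies

00000000000000000000000001111100000


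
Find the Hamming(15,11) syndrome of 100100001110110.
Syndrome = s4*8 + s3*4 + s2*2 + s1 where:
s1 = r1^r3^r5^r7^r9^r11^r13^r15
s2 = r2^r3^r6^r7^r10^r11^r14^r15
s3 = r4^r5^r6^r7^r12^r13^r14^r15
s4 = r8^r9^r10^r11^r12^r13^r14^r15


s1=0, s2=1, s3=1, s4=1

Syndrome = 14 (error at position 14)


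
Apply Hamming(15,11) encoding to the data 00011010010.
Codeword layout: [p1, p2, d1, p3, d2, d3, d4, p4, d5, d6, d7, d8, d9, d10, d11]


Parity bits: p1=1, p2=1, p3=0, p4=1

110000111010010


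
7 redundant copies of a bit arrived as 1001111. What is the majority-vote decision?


Ones: 5 out of 7
Threshold: 4

1 (5/7 voted 1)


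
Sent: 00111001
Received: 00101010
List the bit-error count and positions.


XOR: 00010011

3 error(s) at position(s): 3, 6, 7


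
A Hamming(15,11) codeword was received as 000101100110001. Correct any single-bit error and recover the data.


Syndrome = 11: error at position 11

Data: 00110100001 (corrected bit 11)


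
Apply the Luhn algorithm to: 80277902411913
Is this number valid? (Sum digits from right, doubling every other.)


Luhn sum = 59
59 mod 10 = 9

Invalid (Luhn sum mod 10 = 9)


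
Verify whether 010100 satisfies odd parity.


Number of 1s: 2

No, parity error (2 ones)


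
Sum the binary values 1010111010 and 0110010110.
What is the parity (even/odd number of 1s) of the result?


1010111010 = 698
0110010110 = 406
Sum = 1104 = 10001010000
1s count = 3

odd parity (3 ones in 10001010000)


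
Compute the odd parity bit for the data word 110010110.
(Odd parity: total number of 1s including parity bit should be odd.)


Number of 1s in data: 5
Parity bit: 0

0


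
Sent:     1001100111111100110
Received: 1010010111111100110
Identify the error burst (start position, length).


XOR: 0011110000000000000

Burst at position 2, length 4


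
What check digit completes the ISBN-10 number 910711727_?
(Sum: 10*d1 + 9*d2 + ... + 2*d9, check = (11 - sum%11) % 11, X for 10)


Weighted sum: 207
207 mod 11 = 9

Check digit: 2


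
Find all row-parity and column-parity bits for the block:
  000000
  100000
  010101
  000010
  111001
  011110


Row parities: 011100
Column parities: 010000

Row P: 011100, Col P: 010000, Corner: 1


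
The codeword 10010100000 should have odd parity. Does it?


Number of 1s: 3

Yes, parity is correct (3 ones)


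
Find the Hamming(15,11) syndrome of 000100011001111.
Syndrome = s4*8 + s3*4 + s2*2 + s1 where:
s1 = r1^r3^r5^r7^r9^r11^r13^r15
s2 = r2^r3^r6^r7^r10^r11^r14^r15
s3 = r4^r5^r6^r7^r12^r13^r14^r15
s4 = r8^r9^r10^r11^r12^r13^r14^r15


s1=1, s2=0, s3=1, s4=0

Syndrome = 5 (error at position 5)


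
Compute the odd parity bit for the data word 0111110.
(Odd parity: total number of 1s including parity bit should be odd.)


Number of 1s in data: 5
Parity bit: 0

0


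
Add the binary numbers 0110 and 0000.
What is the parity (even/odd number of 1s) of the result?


0110 = 6
0000 = 0
Sum = 6 = 110
1s count = 2

even parity (2 ones in 110)


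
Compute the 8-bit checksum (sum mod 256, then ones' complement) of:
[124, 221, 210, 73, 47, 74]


Sum = 749 mod 256 = 237
Complement = 18

18


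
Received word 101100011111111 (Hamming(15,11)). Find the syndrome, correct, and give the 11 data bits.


Syndrome = 6: error at position 6

Data: 10101111111 (corrected bit 6)


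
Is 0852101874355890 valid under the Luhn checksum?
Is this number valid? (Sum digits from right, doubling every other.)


Luhn sum = 61
61 mod 10 = 1

Invalid (Luhn sum mod 10 = 1)


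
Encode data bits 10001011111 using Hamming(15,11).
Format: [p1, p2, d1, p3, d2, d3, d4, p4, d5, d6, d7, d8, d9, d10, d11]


Parity bits: p1=1, p2=0, p3=0, p4=0

101000001011111


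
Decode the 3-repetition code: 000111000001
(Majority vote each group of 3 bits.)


Groups: 000, 111, 000, 001
Majority votes: 0100

0100


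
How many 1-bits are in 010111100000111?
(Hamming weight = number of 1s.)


Counting 1s in 010111100000111

8


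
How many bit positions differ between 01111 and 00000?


XOR: 01111
Count of 1s: 4

4


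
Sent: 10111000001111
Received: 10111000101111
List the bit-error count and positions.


XOR: 00000000100000

1 error(s) at position(s): 8


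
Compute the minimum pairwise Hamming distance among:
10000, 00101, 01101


Comparing all pairs, minimum distance: 1
Can detect 0 errors, correct 0 errors

1


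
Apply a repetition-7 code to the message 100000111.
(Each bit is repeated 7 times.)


Each bit -> 7 copies

111111100000000000000000000000000000000000111111111111111111111


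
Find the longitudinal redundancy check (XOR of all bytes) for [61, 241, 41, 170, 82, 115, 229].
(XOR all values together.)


XOR chain: 61 ^ 241 ^ 41 ^ 170 ^ 82 ^ 115 ^ 229 = 139

139


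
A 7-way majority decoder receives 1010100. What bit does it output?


Ones: 3 out of 7
Threshold: 4

0 (3/7 voted 1)


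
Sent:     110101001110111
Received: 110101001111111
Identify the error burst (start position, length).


XOR: 000000000001000

Burst at position 11, length 1


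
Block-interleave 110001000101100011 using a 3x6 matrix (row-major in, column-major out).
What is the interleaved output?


Matrix:
  110001
  000101
  100011
Read columns: 101100000010001111

101100000010001111


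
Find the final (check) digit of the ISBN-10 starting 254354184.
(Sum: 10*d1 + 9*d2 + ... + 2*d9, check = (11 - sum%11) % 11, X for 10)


Weighted sum: 204
204 mod 11 = 6

Check digit: 5


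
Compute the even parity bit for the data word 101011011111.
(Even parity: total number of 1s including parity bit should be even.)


Number of 1s in data: 9
Parity bit: 1

1


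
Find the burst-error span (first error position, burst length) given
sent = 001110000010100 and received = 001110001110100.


XOR: 000000001100000

Burst at position 8, length 2


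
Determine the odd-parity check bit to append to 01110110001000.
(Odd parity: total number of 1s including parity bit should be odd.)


Number of 1s in data: 6
Parity bit: 1

1


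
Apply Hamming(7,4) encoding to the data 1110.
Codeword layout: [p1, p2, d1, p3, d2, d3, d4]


Parity bits: p1=0, p2=0, p3=0

0010110


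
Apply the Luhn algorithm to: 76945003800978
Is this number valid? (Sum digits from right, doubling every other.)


Luhn sum = 57
57 mod 10 = 7

Invalid (Luhn sum mod 10 = 7)


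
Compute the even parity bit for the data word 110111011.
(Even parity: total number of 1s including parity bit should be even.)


Number of 1s in data: 7
Parity bit: 1

1


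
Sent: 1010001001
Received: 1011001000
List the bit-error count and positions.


XOR: 0001000001

2 error(s) at position(s): 3, 9


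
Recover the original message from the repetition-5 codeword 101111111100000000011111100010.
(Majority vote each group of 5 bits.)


Groups: 10111, 11111, 00000, 00001, 11111, 00010
Majority votes: 110010

110010


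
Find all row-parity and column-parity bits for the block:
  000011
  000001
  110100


Row parities: 011
Column parities: 110110

Row P: 011, Col P: 110110, Corner: 0


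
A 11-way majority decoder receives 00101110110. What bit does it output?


Ones: 6 out of 11
Threshold: 6

1 (6/11 voted 1)


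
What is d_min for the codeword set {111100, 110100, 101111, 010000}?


Comparing all pairs, minimum distance: 1
Can detect 0 errors, correct 0 errors

1


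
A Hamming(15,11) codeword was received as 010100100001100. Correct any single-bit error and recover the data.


Syndrome = 0: no error detected

Data: 00010001100 (no errors)


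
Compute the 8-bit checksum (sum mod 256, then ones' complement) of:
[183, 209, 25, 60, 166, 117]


Sum = 760 mod 256 = 248
Complement = 7

7


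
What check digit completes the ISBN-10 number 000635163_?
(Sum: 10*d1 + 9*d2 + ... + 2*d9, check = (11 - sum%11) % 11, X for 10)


Weighted sum: 113
113 mod 11 = 3

Check digit: 8


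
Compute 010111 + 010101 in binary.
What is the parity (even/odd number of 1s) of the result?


010111 = 23
010101 = 21
Sum = 44 = 101100
1s count = 3

odd parity (3 ones in 101100)


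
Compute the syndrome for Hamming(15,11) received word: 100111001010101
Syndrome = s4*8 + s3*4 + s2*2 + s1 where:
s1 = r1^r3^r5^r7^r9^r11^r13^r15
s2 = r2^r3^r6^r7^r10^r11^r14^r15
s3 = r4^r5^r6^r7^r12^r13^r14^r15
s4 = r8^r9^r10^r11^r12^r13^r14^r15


s1=0, s2=1, s3=1, s4=0

Syndrome = 6 (error at position 6)


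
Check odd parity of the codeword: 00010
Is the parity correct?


Number of 1s: 1

Yes, parity is correct (1 ones)


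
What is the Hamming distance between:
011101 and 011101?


XOR: 000000
Count of 1s: 0

0


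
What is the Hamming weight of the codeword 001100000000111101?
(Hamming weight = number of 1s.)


Counting 1s in 001100000000111101

7


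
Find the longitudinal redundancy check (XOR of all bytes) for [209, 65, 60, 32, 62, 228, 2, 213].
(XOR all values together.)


XOR chain: 209 ^ 65 ^ 60 ^ 32 ^ 62 ^ 228 ^ 2 ^ 213 = 129

129


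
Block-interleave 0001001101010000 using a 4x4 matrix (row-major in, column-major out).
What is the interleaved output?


Matrix:
  0001
  0011
  0101
  0000
Read columns: 0000001001001110

0000001001001110


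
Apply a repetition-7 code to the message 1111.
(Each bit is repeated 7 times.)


Each bit -> 7 copies

1111111111111111111111111111


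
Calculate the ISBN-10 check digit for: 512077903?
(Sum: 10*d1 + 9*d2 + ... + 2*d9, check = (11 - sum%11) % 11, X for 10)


Weighted sum: 194
194 mod 11 = 7

Check digit: 4


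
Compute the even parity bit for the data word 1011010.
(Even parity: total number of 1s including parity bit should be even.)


Number of 1s in data: 4
Parity bit: 0

0


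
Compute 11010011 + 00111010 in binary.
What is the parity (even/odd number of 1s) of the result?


11010011 = 211
00111010 = 58
Sum = 269 = 100001101
1s count = 4

even parity (4 ones in 100001101)


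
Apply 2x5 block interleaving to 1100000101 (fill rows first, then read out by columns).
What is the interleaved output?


Matrix:
  11000
  00101
Read columns: 1010010001

1010010001


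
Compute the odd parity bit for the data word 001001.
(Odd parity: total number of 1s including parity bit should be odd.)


Number of 1s in data: 2
Parity bit: 1

1


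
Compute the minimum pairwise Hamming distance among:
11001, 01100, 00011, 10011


Comparing all pairs, minimum distance: 1
Can detect 0 errors, correct 0 errors

1


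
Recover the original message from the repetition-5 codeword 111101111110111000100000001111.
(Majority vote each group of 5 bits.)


Groups: 11110, 11111, 10111, 00010, 00000, 01111
Majority votes: 111001

111001


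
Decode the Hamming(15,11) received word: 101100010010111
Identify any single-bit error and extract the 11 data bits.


Syndrome = 9: error at position 9

Data: 10001010111 (corrected bit 9)


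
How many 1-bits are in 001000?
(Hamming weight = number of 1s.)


Counting 1s in 001000

1


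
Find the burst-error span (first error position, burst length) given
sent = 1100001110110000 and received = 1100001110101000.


XOR: 0000000000011000

Burst at position 11, length 2


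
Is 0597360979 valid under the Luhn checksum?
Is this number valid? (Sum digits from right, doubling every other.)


Luhn sum = 56
56 mod 10 = 6

Invalid (Luhn sum mod 10 = 6)


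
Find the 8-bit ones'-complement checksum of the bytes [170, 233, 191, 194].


Sum = 788 mod 256 = 20
Complement = 235

235


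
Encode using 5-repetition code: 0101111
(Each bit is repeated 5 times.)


Each bit -> 5 copies

00000111110000011111111111111111111


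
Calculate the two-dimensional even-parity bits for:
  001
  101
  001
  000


Row parities: 1010
Column parities: 101

Row P: 1010, Col P: 101, Corner: 0


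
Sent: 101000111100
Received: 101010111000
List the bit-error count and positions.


XOR: 000010000100

2 error(s) at position(s): 4, 9


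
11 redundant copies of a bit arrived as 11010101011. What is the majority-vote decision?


Ones: 7 out of 11
Threshold: 6

1 (7/11 voted 1)


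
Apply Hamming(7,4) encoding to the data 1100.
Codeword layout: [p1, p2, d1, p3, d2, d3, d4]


Parity bits: p1=0, p2=1, p3=1

0111100


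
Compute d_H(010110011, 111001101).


XOR: 101111110
Count of 1s: 7

7


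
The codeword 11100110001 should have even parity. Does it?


Number of 1s: 6

Yes, parity is correct (6 ones)


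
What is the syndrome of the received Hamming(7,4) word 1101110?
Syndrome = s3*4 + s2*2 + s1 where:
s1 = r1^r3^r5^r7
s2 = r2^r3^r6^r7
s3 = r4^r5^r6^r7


s1=0, s2=0, s3=1

Syndrome = 4 (error at position 4)


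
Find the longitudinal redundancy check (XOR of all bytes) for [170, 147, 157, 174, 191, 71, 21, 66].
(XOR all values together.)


XOR chain: 170 ^ 147 ^ 157 ^ 174 ^ 191 ^ 71 ^ 21 ^ 66 = 165

165


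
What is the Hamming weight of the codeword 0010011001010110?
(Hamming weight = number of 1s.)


Counting 1s in 0010011001010110

7


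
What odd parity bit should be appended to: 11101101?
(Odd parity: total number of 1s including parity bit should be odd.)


Number of 1s in data: 6
Parity bit: 1

1


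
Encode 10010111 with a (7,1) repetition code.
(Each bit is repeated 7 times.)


Each bit -> 7 copies

11111110000000000000011111110000000111111111111111111111


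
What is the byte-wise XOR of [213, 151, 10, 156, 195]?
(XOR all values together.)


XOR chain: 213 ^ 151 ^ 10 ^ 156 ^ 195 = 23

23


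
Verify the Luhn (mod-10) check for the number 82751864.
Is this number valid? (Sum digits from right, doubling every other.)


Luhn sum = 36
36 mod 10 = 6

Invalid (Luhn sum mod 10 = 6)


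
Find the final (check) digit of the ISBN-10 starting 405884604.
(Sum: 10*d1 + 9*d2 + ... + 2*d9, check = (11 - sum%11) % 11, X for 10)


Weighted sum: 236
236 mod 11 = 5

Check digit: 6


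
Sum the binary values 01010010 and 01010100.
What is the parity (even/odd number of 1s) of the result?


01010010 = 82
01010100 = 84
Sum = 166 = 10100110
1s count = 4

even parity (4 ones in 10100110)


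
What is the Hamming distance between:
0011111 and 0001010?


XOR: 0010101
Count of 1s: 3

3


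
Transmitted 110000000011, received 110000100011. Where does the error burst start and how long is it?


XOR: 000000100000

Burst at position 6, length 1


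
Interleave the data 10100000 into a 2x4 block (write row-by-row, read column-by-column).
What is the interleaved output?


Matrix:
  1010
  0000
Read columns: 10001000

10001000


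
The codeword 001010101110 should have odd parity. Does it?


Number of 1s: 6

No, parity error (6 ones)


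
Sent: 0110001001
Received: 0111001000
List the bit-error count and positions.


XOR: 0001000001

2 error(s) at position(s): 3, 9


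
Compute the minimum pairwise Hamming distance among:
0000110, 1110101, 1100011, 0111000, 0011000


Comparing all pairs, minimum distance: 1
Can detect 0 errors, correct 0 errors

1


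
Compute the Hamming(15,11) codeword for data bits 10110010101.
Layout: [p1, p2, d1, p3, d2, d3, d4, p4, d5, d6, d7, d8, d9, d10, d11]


Parity bits: p1=1, p2=1, p3=0, p4=1

111001110010101


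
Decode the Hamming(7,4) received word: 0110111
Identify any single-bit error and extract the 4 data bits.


Syndrome = 5: error at position 5

Data: 1011 (corrected bit 5)


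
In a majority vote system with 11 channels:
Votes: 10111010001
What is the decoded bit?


Ones: 6 out of 11
Threshold: 6

1 (6/11 voted 1)


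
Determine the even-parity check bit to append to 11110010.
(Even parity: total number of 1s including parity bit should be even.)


Number of 1s in data: 5
Parity bit: 1

1


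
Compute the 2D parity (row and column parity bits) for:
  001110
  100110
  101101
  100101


Row parities: 1101
Column parities: 100000

Row P: 1101, Col P: 100000, Corner: 1


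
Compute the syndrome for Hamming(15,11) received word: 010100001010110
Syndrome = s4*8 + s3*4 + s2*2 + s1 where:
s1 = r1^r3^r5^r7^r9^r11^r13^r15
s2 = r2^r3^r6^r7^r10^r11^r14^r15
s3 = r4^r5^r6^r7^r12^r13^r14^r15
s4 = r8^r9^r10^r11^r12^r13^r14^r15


s1=1, s2=1, s3=1, s4=0

Syndrome = 7 (error at position 7)


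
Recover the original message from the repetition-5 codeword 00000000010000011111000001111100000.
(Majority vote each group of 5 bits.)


Groups: 00000, 00001, 00000, 11111, 00000, 11111, 00000
Majority votes: 0001010

0001010


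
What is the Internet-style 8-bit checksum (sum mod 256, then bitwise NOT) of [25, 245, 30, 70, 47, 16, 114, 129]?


Sum = 676 mod 256 = 164
Complement = 91

91


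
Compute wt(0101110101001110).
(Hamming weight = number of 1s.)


Counting 1s in 0101110101001110

9


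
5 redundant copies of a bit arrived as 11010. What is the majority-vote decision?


Ones: 3 out of 5
Threshold: 3

1 (3/5 voted 1)


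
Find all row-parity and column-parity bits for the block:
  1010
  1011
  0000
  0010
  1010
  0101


Row parities: 010100
Column parities: 1100

Row P: 010100, Col P: 1100, Corner: 0


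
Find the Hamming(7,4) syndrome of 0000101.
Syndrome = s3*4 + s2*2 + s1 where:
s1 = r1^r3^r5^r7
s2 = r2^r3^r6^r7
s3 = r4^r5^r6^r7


s1=0, s2=1, s3=0

Syndrome = 2 (error at position 2)


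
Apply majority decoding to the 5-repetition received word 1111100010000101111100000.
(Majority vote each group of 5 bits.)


Groups: 11111, 00010, 00010, 11111, 00000
Majority votes: 10010

10010


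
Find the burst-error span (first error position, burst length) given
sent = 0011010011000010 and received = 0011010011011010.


XOR: 0000000000011000

Burst at position 11, length 2


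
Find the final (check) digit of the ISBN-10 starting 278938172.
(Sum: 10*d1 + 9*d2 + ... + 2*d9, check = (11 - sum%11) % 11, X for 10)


Weighted sum: 297
297 mod 11 = 0

Check digit: 0


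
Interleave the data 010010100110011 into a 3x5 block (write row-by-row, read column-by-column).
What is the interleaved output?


Matrix:
  01001
  01001
  10011
Read columns: 001110000001111

001110000001111


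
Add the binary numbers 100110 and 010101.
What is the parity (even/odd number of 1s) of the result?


100110 = 38
010101 = 21
Sum = 59 = 111011
1s count = 5

odd parity (5 ones in 111011)


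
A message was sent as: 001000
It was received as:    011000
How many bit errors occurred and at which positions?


XOR: 010000

1 error(s) at position(s): 1


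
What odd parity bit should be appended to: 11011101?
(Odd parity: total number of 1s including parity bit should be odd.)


Number of 1s in data: 6
Parity bit: 1

1


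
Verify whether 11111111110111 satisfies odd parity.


Number of 1s: 13

Yes, parity is correct (13 ones)


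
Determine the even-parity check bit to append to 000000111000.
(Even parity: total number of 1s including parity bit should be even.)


Number of 1s in data: 3
Parity bit: 1

1


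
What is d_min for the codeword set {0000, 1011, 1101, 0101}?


Comparing all pairs, minimum distance: 1
Can detect 0 errors, correct 0 errors

1


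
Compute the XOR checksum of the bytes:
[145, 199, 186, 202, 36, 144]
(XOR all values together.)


XOR chain: 145 ^ 199 ^ 186 ^ 202 ^ 36 ^ 144 = 146

146


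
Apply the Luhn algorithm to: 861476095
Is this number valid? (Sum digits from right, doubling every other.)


Luhn sum = 44
44 mod 10 = 4

Invalid (Luhn sum mod 10 = 4)


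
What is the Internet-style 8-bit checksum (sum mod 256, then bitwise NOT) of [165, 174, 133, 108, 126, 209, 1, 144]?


Sum = 1060 mod 256 = 36
Complement = 219

219


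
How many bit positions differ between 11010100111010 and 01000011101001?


XOR: 10010111010011
Count of 1s: 8

8


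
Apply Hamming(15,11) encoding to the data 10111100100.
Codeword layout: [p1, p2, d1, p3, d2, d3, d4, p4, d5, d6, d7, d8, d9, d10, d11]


Parity bits: p1=0, p2=0, p3=1, p4=1

001101111100100


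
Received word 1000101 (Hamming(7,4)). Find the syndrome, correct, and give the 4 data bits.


Syndrome = 3: error at position 3

Data: 1101 (corrected bit 3)


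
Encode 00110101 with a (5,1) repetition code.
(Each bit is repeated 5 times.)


Each bit -> 5 copies

0000000000111111111100000111110000011111


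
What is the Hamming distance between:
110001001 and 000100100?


XOR: 110101101
Count of 1s: 6

6


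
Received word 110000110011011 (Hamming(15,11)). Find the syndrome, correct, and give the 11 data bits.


Syndrome = 10: error at position 10

Data: 00010111011 (corrected bit 10)


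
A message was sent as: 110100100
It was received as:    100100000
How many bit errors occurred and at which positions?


XOR: 010000100

2 error(s) at position(s): 1, 6


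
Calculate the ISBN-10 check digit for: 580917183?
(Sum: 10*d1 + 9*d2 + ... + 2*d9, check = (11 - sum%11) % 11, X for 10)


Weighted sum: 260
260 mod 11 = 7

Check digit: 4


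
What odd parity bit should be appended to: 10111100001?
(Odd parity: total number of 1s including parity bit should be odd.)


Number of 1s in data: 6
Parity bit: 1

1


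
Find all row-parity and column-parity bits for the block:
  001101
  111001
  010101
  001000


Row parities: 1011
Column parities: 101001

Row P: 1011, Col P: 101001, Corner: 1


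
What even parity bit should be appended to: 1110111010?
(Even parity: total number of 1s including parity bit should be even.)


Number of 1s in data: 7
Parity bit: 1

1


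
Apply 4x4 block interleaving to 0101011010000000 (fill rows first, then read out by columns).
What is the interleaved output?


Matrix:
  0101
  0110
  1000
  0000
Read columns: 0010110001001000

0010110001001000


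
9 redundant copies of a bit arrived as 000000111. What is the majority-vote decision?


Ones: 3 out of 9
Threshold: 5

0 (3/9 voted 1)


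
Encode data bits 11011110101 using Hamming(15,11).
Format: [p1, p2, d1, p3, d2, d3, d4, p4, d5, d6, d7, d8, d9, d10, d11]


Parity bits: p1=1, p2=1, p3=0, p4=1

111010111110101


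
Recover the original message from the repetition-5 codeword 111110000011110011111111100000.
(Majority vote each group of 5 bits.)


Groups: 11111, 00000, 11110, 01111, 11111, 00000
Majority votes: 101110

101110


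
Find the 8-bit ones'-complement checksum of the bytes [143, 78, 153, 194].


Sum = 568 mod 256 = 56
Complement = 199

199


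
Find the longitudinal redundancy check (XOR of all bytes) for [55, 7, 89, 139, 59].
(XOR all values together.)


XOR chain: 55 ^ 7 ^ 89 ^ 139 ^ 59 = 217

217


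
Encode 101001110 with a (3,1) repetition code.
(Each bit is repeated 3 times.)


Each bit -> 3 copies

111000111000000111111111000


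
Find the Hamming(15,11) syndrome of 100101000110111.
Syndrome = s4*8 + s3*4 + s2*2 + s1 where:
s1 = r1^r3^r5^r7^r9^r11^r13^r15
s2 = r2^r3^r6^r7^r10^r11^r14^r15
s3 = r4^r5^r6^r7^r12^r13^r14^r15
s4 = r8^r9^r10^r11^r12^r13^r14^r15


s1=0, s2=1, s3=1, s4=1

Syndrome = 14 (error at position 14)


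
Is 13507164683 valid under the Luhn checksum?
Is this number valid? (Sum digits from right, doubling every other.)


Luhn sum = 51
51 mod 10 = 1

Invalid (Luhn sum mod 10 = 1)


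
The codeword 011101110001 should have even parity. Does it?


Number of 1s: 7

No, parity error (7 ones)


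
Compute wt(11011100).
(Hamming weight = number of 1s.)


Counting 1s in 11011100

5


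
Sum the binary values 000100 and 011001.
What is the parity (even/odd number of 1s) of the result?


000100 = 4
011001 = 25
Sum = 29 = 11101
1s count = 4

even parity (4 ones in 11101)


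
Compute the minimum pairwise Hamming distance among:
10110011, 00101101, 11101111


Comparing all pairs, minimum distance: 3
Can detect 2 errors, correct 1 errors

3


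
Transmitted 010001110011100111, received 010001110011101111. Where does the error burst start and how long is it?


XOR: 000000000000001000

Burst at position 14, length 1


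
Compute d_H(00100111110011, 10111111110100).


XOR: 10011000000111
Count of 1s: 6

6


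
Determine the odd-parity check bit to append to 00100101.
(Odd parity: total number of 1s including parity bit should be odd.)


Number of 1s in data: 3
Parity bit: 0

0


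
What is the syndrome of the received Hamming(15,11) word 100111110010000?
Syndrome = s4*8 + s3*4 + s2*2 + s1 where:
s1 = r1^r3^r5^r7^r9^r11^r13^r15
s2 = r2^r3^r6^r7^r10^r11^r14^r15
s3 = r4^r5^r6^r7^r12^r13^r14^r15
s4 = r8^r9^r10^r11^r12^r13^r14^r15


s1=0, s2=1, s3=0, s4=0

Syndrome = 2 (error at position 2)


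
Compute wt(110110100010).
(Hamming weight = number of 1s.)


Counting 1s in 110110100010

6


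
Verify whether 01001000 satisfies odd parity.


Number of 1s: 2

No, parity error (2 ones)


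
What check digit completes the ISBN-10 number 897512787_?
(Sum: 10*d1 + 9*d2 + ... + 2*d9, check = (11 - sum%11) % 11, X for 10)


Weighted sum: 334
334 mod 11 = 4

Check digit: 7


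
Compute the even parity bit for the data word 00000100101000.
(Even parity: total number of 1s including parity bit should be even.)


Number of 1s in data: 3
Parity bit: 1

1


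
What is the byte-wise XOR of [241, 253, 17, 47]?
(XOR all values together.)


XOR chain: 241 ^ 253 ^ 17 ^ 47 = 50

50


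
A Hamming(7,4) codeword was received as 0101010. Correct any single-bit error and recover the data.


Syndrome = 0: no error detected

Data: 0010 (no errors)


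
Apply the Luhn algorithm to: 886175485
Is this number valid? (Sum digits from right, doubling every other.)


Luhn sum = 47
47 mod 10 = 7

Invalid (Luhn sum mod 10 = 7)


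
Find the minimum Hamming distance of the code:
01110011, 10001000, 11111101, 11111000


Comparing all pairs, minimum distance: 2
Can detect 1 errors, correct 0 errors

2


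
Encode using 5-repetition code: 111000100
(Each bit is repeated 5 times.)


Each bit -> 5 copies

111111111111111000000000000000111110000000000


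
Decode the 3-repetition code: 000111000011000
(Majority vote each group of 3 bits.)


Groups: 000, 111, 000, 011, 000
Majority votes: 01010

01010


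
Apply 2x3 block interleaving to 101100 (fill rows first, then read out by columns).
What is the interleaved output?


Matrix:
  101
  100
Read columns: 110010

110010


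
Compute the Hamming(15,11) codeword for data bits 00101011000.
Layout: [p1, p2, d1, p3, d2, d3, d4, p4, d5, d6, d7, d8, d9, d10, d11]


Parity bits: p1=0, p2=0, p3=0, p4=1

000001011011000


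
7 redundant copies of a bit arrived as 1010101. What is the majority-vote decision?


Ones: 4 out of 7
Threshold: 4

1 (4/7 voted 1)


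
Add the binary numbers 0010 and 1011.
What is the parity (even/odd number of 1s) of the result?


0010 = 2
1011 = 11
Sum = 13 = 1101
1s count = 3

odd parity (3 ones in 1101)


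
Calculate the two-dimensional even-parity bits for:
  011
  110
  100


Row parities: 001
Column parities: 001

Row P: 001, Col P: 001, Corner: 1


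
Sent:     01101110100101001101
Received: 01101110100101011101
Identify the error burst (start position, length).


XOR: 00000000000000010000

Burst at position 15, length 1


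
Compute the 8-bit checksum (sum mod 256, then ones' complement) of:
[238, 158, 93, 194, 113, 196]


Sum = 992 mod 256 = 224
Complement = 31

31


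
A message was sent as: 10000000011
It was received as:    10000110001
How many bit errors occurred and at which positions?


XOR: 00000110010

3 error(s) at position(s): 5, 6, 9


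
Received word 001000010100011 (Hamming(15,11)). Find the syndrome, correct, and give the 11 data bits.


Syndrome = 0: no error detected

Data: 10000100011 (no errors)


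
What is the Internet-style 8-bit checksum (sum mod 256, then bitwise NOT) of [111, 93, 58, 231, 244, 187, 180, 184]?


Sum = 1288 mod 256 = 8
Complement = 247

247


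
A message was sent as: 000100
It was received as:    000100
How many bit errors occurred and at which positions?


XOR: 000000

0 errors (received matches sent)
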